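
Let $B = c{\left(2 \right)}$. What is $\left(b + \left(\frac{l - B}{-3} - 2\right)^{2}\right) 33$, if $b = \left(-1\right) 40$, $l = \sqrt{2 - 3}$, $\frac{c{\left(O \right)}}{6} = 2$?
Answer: $- \frac{3575}{3} - 44 i \approx -1191.7 - 44.0 i$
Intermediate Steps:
$c{\left(O \right)} = 12$ ($c{\left(O \right)} = 6 \cdot 2 = 12$)
$l = i$ ($l = \sqrt{-1} = i \approx 1.0 i$)
$B = 12$
$b = -40$
$\left(b + \left(\frac{l - B}{-3} - 2\right)^{2}\right) 33 = \left(-40 + \left(\frac{i - 12}{-3} - 2\right)^{2}\right) 33 = \left(-40 + \left(\left(i - 12\right) \left(- \frac{1}{3}\right) - 2\right)^{2}\right) 33 = \left(-40 + \left(\left(-12 + i\right) \left(- \frac{1}{3}\right) - 2\right)^{2}\right) 33 = \left(-40 + \left(\left(4 - \frac{i}{3}\right) - 2\right)^{2}\right) 33 = \left(-40 + \left(2 - \frac{i}{3}\right)^{2}\right) 33 = -1320 + 33 \left(2 - \frac{i}{3}\right)^{2}$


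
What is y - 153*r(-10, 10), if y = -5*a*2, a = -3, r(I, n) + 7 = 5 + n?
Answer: -1194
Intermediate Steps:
r(I, n) = -2 + n (r(I, n) = -7 + (5 + n) = -2 + n)
y = 30 (y = -5*(-3)*2 = 15*2 = 30)
y - 153*r(-10, 10) = 30 - 153*(-2 + 10) = 30 - 153*8 = 30 - 1224 = -1194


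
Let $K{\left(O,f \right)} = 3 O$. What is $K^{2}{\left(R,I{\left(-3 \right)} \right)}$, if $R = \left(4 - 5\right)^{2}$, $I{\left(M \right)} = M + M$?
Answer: $9$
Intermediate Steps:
$I{\left(M \right)} = 2 M$
$R = 1$ ($R = \left(-1\right)^{2} = 1$)
$K^{2}{\left(R,I{\left(-3 \right)} \right)} = \left(3 \cdot 1\right)^{2} = 3^{2} = 9$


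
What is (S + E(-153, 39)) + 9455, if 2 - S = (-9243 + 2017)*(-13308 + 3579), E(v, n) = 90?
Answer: -70292207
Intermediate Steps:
S = -70301752 (S = 2 - (-9243 + 2017)*(-13308 + 3579) = 2 - (-7226)*(-9729) = 2 - 1*70301754 = 2 - 70301754 = -70301752)
(S + E(-153, 39)) + 9455 = (-70301752 + 90) + 9455 = -70301662 + 9455 = -70292207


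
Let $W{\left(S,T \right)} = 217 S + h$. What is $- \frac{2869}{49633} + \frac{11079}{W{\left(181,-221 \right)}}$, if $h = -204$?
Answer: $\frac{437783570}{1939310209} \approx 0.22574$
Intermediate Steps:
$W{\left(S,T \right)} = -204 + 217 S$ ($W{\left(S,T \right)} = 217 S - 204 = -204 + 217 S$)
$- \frac{2869}{49633} + \frac{11079}{W{\left(181,-221 \right)}} = - \frac{2869}{49633} + \frac{11079}{-204 + 217 \cdot 181} = \left(-2869\right) \frac{1}{49633} + \frac{11079}{-204 + 39277} = - \frac{2869}{49633} + \frac{11079}{39073} = \frac{437783570}{1939310209}$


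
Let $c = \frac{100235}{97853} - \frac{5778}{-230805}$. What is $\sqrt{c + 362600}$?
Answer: $\frac{\sqrt{46600081173319558711065}}{358491455} \approx 602.16$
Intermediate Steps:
$c = \frac{2633348201}{2509440185}$ ($c = 100235 \cdot \frac{1}{97853} - - \frac{642}{25645} = \frac{100235}{97853} + \frac{642}{25645} = \frac{2633348201}{2509440185} \approx 1.0494$)
$\sqrt{c + 362600} = \sqrt{\frac{2633348201}{2509440185} + 362600} = \sqrt{\frac{909925644429201}{2509440185}} = \frac{\sqrt{46600081173319558711065}}{358491455}$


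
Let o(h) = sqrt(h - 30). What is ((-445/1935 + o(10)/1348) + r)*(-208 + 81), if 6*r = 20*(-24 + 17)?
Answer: 1158113/387 - 127*I*sqrt(5)/674 ≈ 2992.5 - 0.42134*I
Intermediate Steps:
o(h) = sqrt(-30 + h)
r = -70/3 (r = (20*(-24 + 17))/6 = (20*(-7))/6 = (1/6)*(-140) = -70/3 ≈ -23.333)
((-445/1935 + o(10)/1348) + r)*(-208 + 81) = ((-445/1935 + sqrt(-30 + 10)/1348) - 70/3)*(-208 + 81) = ((-445*1/1935 + sqrt(-20)*(1/1348)) - 70/3)*(-127) = ((-89/387 + (2*I*sqrt(5))*(1/1348)) - 70/3)*(-127) = ((-89/387 + I*sqrt(5)/674) - 70/3)*(-127) = (-9119/387 + I*sqrt(5)/674)*(-127) = 1158113/387 - 127*I*sqrt(5)/674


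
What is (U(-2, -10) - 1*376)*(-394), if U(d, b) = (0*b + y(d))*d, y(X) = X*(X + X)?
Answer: 154448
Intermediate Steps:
y(X) = 2*X² (y(X) = X*(2*X) = 2*X²)
U(d, b) = 2*d³ (U(d, b) = (0*b + 2*d²)*d = (0 + 2*d²)*d = (2*d²)*d = 2*d³)
(U(-2, -10) - 1*376)*(-394) = (2*(-2)³ - 1*376)*(-394) = (2*(-8) - 376)*(-394) = (-16 - 376)*(-394) = -392*(-394) = 154448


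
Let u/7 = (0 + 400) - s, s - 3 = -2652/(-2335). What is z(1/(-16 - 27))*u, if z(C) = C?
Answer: -6470401/100405 ≈ -64.443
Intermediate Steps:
s = 9657/2335 (s = 3 - 2652/(-2335) = 3 - 2652*(-1/2335) = 3 + 2652/2335 = 9657/2335 ≈ 4.1358)
u = 6470401/2335 (u = 7*((0 + 400) - 1*9657/2335) = 7*(400 - 9657/2335) = 7*(924343/2335) = 6470401/2335 ≈ 2771.1)
z(1/(-16 - 27))*u = (6470401/2335)/(-16 - 27) = (6470401/2335)/(-43) = -1/43*6470401/2335 = -6470401/100405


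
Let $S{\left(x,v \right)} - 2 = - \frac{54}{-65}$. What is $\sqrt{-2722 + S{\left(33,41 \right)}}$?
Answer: $\frac{i \sqrt{11488490}}{65} \approx 52.146 i$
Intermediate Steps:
$S{\left(x,v \right)} = \frac{184}{65}$ ($S{\left(x,v \right)} = 2 - \frac{54}{-65} = 2 - - \frac{54}{65} = 2 + \frac{54}{65} = \frac{184}{65}$)
$\sqrt{-2722 + S{\left(33,41 \right)}} = \sqrt{-2722 + \frac{184}{65}} = \sqrt{- \frac{176746}{65}} = \frac{i \sqrt{11488490}}{65}$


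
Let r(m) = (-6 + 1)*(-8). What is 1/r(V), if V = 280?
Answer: 1/40 ≈ 0.025000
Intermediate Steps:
r(m) = 40 (r(m) = -5*(-8) = 40)
1/r(V) = 1/40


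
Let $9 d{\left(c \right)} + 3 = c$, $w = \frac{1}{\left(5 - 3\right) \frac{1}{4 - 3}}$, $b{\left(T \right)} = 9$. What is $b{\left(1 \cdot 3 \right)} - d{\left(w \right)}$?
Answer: $\frac{167}{18} \approx 9.2778$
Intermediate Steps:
$w = \frac{1}{2}$ ($w = \frac{1}{2 \cdot 1^{-1}} = \frac{1}{2 \cdot 1} = \frac{1}{2} \approx 0.5$)
$d{\left(c \right)} = - \frac{1}{3} + \frac{c}{9}$
$b{\left(1 \cdot 3 \right)} - d{\left(w \right)} = 9 - \left(- \frac{1}{3} + \frac{1}{9} \cdot \frac{1}{2}\right) = 9 - \left(- \frac{1}{3} + \frac{1}{18}\right) = 9 - - \frac{5}{18} = 9 + \frac{5}{18} = \frac{167}{18}$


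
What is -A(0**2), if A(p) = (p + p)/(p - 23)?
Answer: 0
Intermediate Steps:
A(p) = 2*p/(-23 + p) (A(p) = (2*p)/(-23 + p) = 2*p/(-23 + p))
-A(0**2) = -2*0**2/(-23 + 0**2) = -2*0/(-23 + 0) = -2*0/(-23) = -2*0*(-1)/23 = -1*0 = 0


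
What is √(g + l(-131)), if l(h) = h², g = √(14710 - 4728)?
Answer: √(17161 + √9982) ≈ 131.38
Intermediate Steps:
g = √9982 ≈ 99.910
√(g + l(-131)) = √(√9982 + (-131)²) = √(√9982 + 17161) = √(17161 + √9982)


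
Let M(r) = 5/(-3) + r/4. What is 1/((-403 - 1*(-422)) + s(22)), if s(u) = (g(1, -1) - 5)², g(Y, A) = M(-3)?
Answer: 144/10657 ≈ 0.013512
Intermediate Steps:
M(r) = -5/3 + r/4 (M(r) = 5*(-⅓) + r*(¼) = -5/3 + r/4)
g(Y, A) = -29/12 (g(Y, A) = -5/3 + (¼)*(-3) = -5/3 - ¾ = -29/12)
s(u) = 7921/144 (s(u) = (-29/12 - 5)² = (-89/12)² = 7921/144)
1/((-403 - 1*(-422)) + s(22)) = 1/((-403 - 1*(-422)) + 7921/144) = 1/((-403 + 422) + 7921/144) = 1/(19 + 7921/144) = 1/(10657/144) = 144/10657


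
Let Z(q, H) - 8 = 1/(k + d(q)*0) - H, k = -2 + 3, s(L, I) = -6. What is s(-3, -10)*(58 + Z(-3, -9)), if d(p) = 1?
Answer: -456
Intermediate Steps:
k = 1
Z(q, H) = 9 - H (Z(q, H) = 8 + (1/(1 + 1*0) - H) = 8 + (1/(1 + 0) - H) = 8 + (1/1 - H) = 8 + (1 - H) = 9 - H)
s(-3, -10)*(58 + Z(-3, -9)) = -6*(58 + (9 - 1*(-9))) = -6*(58 + (9 + 9)) = -6*(58 + 18) = -6*76 = -456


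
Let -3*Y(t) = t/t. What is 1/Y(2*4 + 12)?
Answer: -3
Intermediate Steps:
Y(t) = -⅓ (Y(t) = -t/(3*t) = -⅓*1 = -⅓)
1/Y(2*4 + 12) = 1/(-⅓) = -3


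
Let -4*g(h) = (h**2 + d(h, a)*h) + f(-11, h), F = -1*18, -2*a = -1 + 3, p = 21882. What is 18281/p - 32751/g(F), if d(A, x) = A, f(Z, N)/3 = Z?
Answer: 959290781/4485810 ≈ 213.85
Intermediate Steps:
a = -1 (a = -(-1 + 3)/2 = -1/2*2 = -1)
f(Z, N) = 3*Z
F = -18
g(h) = 33/4 - h**2/2 (g(h) = -((h**2 + h*h) + 3*(-11))/4 = -((h**2 + h**2) - 33)/4 = -(2*h**2 - 33)/4 = -(-33 + 2*h**2)/4 = 33/4 - h**2/2)
18281/p - 32751/g(F) = 18281/21882 - 32751/(33/4 - 1/2*(-18)**2) = 18281*(1/21882) - 32751/(33/4 - 1/2*324) = 18281/21882 - 32751/(33/4 - 162) = 18281/21882 - 32751/(-615/4) = 18281/21882 - 32751*(-4/615) = 18281/21882 + 43668/205 = 959290781/4485810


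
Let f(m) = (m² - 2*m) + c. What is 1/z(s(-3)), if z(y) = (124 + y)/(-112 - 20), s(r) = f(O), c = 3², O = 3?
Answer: -33/34 ≈ -0.97059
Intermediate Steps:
c = 9
f(m) = 9 + m² - 2*m (f(m) = (m² - 2*m) + 9 = 9 + m² - 2*m)
s(r) = 12 (s(r) = 9 + 3² - 2*3 = 9 + 9 - 6 = 12)
z(y) = -31/33 - y/132 (z(y) = (124 + y)/(-132) = (124 + y)*(-1/132) = -31/33 - y/132)
1/z(s(-3)) = 1/(-31/33 - 1/132*12) = 1/(-31/33 - 1/11) = 1/(-34/33) = -33/34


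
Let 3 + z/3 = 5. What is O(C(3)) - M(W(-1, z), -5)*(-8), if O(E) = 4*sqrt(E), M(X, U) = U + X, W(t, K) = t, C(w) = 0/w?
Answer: -48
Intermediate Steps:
C(w) = 0
z = 6 (z = -9 + 3*5 = -9 + 15 = 6)
O(C(3)) - M(W(-1, z), -5)*(-8) = 4*sqrt(0) - (-5 - 1)*(-8) = 4*0 - 1*(-6)*(-8) = 0 + 6*(-8) = 0 - 48 = -48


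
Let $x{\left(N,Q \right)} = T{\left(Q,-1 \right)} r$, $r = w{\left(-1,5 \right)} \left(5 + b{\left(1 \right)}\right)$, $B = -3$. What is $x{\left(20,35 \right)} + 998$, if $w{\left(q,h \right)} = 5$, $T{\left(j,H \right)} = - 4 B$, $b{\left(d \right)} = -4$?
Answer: $1058$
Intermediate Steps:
$T{\left(j,H \right)} = 12$ ($T{\left(j,H \right)} = \left(-4\right) \left(-3\right) = 12$)
$r = 5$ ($r = 5 \left(5 - 4\right) = 5 \cdot 1 = 5$)
$x{\left(N,Q \right)} = 60$ ($x{\left(N,Q \right)} = 12 \cdot 5 = 60$)
$x{\left(20,35 \right)} + 998 = 60 + 998 = 1058$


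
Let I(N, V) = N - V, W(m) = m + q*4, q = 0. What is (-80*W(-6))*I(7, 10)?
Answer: -1440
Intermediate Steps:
W(m) = m (W(m) = m + 0*4 = m + 0 = m)
(-80*W(-6))*I(7, 10) = (-80*(-6))*(7 - 1*10) = 480*(7 - 10) = 480*(-3) = -1440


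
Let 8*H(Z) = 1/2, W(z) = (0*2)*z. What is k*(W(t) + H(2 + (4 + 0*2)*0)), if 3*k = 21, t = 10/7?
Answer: 7/16 ≈ 0.43750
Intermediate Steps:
t = 10/7 (t = 10*(⅐) = 10/7 ≈ 1.4286)
W(z) = 0 (W(z) = 0*z = 0)
k = 7 (k = (⅓)*21 = 7)
H(Z) = 1/16 (H(Z) = (1/2)/8 = (1*(½))/8 = (⅛)*(½) = 1/16)
k*(W(t) + H(2 + (4 + 0*2)*0)) = 7*(0 + 1/16) = 7*(1/16) = 7/16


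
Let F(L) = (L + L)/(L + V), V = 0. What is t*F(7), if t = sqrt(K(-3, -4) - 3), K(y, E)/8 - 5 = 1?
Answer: 6*sqrt(5) ≈ 13.416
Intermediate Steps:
K(y, E) = 48 (K(y, E) = 40 + 8*1 = 40 + 8 = 48)
F(L) = 2 (F(L) = (L + L)/(L + 0) = (2*L)/L = 2)
t = 3*sqrt(5) (t = sqrt(48 - 3) = sqrt(45) = 3*sqrt(5) ≈ 6.7082)
t*F(7) = (3*sqrt(5))*2 = 6*sqrt(5)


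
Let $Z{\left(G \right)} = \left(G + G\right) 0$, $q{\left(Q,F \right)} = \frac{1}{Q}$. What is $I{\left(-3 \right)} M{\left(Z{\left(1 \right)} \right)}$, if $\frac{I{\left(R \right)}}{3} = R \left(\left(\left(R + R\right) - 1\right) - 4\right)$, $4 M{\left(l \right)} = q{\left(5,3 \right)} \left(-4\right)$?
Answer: $- \frac{99}{5} \approx -19.8$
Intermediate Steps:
$Z{\left(G \right)} = 0$ ($Z{\left(G \right)} = 2 G 0 = 0$)
$M{\left(l \right)} = - \frac{1}{5}$ ($M{\left(l \right)} = \frac{\frac{1}{5} \left(-4\right)}{4} = \frac{1}{4} \left(- \frac{4}{5}\right) = - \frac{1}{5}$)
$I{\left(R \right)} = 3 R \left(-5 + 2 R\right)$ ($I{\left(R \right)} = 3 R \left(\left(\left(R + R\right) - 1\right) - 4\right) = 3 R \left(\left(2 R - 1\right) - 4\right) = 3 R \left(\left(-1 + 2 R\right) - 4\right) = 3 R \left(-5 + 2 R\right)$)
$I{\left(-3 \right)} M{\left(Z{\left(1 \right)} \right)} = 3 \left(-3\right) \left(-5 + 2 \left(-3\right)\right) \left(- \frac{1}{5}\right) = 3 \left(-3\right) \left(-5 - 6\right) \left(- \frac{1}{5}\right) = 3 \left(-3\right) \left(-11\right) \left(- \frac{1}{5}\right) = 99 \left(- \frac{1}{5}\right) = - \frac{99}{5}$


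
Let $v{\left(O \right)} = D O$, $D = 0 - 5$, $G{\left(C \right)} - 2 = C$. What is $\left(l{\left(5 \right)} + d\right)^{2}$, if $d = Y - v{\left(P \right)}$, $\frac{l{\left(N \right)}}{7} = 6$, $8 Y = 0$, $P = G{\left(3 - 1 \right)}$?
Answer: $3844$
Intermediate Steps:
$G{\left(C \right)} = 2 + C$
$P = 4$ ($P = 2 + \left(3 - 1\right) = 2 + 2 = 4$)
$D = -5$ ($D = 0 - 5 = -5$)
$Y = 0$ ($Y = \frac{1}{8} \cdot 0 = 0$)
$v{\left(O \right)} = - 5 O$
$l{\left(N \right)} = 42$ ($l{\left(N \right)} = 7 \cdot 6 = 42$)
$d = 20$ ($d = 0 - \left(-5\right) 4 = 0 - -20 = 0 + 20 = 20$)
$\left(l{\left(5 \right)} + d\right)^{2} = \left(42 + 20\right)^{2} = 62^{2} = 3844$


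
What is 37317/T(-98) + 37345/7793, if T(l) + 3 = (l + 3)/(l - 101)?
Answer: -57852717629/3912086 ≈ -14788.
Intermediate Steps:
T(l) = -3 + (3 + l)/(-101 + l) (T(l) = -3 + (l + 3)/(l - 101) = -3 + (3 + l)/(-101 + l))
37317/T(-98) + 37345/7793 = 37317/((2*(153 - 1*(-98))/(-101 - 98))) + 37345/7793 = 37317/((2*(153 + 98)/(-199))) + 37345*(1/7793) = 37317/((2*(-1/199)*251)) + 37345/7793 = 37317/(-502/199) + 37345/7793 = 37317*(-199/502) + 37345/7793 = -7426083/502 + 37345/7793 = -57852717629/3912086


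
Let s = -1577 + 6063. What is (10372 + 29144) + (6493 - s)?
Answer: 41523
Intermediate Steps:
s = 4486
(10372 + 29144) + (6493 - s) = (10372 + 29144) + (6493 - 1*4486) = 39516 + (6493 - 4486) = 39516 + 2007 = 41523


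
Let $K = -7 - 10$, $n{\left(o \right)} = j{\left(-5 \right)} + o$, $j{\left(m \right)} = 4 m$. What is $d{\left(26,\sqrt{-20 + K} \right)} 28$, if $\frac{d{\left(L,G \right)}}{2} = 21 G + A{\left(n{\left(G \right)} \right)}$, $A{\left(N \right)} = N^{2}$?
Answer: $20328 - 1064 i \sqrt{37} \approx 20328.0 - 6472.1 i$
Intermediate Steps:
$n{\left(o \right)} = -20 + o$ ($n{\left(o \right)} = 4 \left(-5\right) + o = -20 + o$)
$K = -17$
$d{\left(L,G \right)} = 2 \left(-20 + G\right)^{2} + 42 G$ ($d{\left(L,G \right)} = 2 \left(21 G + \left(-20 + G\right)^{2}\right) = 2 \left(\left(-20 + G\right)^{2} + 21 G\right) = 2 \left(-20 + G\right)^{2} + 42 G$)
$d{\left(26,\sqrt{-20 + K} \right)} 28 = \left(2 \left(-20 + \sqrt{-20 - 17}\right)^{2} + 42 \sqrt{-20 - 17}\right) 28 = \left(2 \left(-20 + \sqrt{-37}\right)^{2} + 42 \sqrt{-37}\right) 28 = \left(2 \left(-20 + i \sqrt{37}\right)^{2} + 42 i \sqrt{37}\right) 28 = 56 \left(-20 + i \sqrt{37}\right)^{2} + 1176 i \sqrt{37}$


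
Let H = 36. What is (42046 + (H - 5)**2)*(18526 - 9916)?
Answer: 370290270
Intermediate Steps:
(42046 + (H - 5)**2)*(18526 - 9916) = (42046 + (36 - 5)**2)*(18526 - 9916) = (42046 + 31**2)*8610 = (42046 + 961)*8610 = 43007*8610 = 370290270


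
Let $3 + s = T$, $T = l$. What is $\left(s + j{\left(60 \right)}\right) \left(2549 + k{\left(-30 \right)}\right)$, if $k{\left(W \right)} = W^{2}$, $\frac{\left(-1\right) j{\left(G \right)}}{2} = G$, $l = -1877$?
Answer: $-6898000$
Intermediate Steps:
$T = -1877$
$j{\left(G \right)} = - 2 G$
$s = -1880$ ($s = -3 - 1877 = -1880$)
$\left(s + j{\left(60 \right)}\right) \left(2549 + k{\left(-30 \right)}\right) = \left(-1880 - 120\right) \left(2549 + \left(-30\right)^{2}\right) = \left(-1880 - 120\right) \left(2549 + 900\right) = \left(-2000\right) 3449 = -6898000$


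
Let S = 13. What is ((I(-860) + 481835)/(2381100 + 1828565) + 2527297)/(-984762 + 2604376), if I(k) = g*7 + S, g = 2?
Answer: 10639074207367/6818032369310 ≈ 1.5604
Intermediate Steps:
I(k) = 27 (I(k) = 2*7 + 13 = 14 + 13 = 27)
((I(-860) + 481835)/(2381100 + 1828565) + 2527297)/(-984762 + 2604376) = ((27 + 481835)/(2381100 + 1828565) + 2527297)/(-984762 + 2604376) = (481862/4209665 + 2527297)/1619614 = (481862*(1/4209665) + 2527297)*(1/1619614) = (481862/4209665 + 2527297)*(1/1619614) = (10639074207367/4209665)*(1/1619614) = 10639074207367/6818032369310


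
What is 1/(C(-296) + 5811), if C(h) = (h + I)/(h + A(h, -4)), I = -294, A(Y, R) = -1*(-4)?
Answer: 146/848701 ≈ 0.00017203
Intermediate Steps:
A(Y, R) = 4
C(h) = (-294 + h)/(4 + h) (C(h) = (h - 294)/(h + 4) = (-294 + h)/(4 + h))
1/(C(-296) + 5811) = 1/((-294 - 296)/(4 - 296) + 5811) = 1/(-590/(-292) + 5811) = 1/(-1/292*(-590) + 5811) = 1/(295/146 + 5811) = 1/(848701/146) = 146/848701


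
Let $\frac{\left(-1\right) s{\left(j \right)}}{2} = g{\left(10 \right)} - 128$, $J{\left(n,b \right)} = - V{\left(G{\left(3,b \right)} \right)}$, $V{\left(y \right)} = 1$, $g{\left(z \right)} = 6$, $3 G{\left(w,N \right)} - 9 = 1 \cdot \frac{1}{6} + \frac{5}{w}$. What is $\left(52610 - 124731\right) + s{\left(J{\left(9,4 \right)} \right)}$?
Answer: $-71877$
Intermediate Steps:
$G{\left(w,N \right)} = \frac{55}{18} + \frac{5}{3 w}$ ($G{\left(w,N \right)} = 3 + \frac{1 \cdot \frac{1}{6} + \frac{5}{w}}{3} = 3 + \frac{\frac{1}{6} + \frac{5}{w}}{3} = 3 + \left(\frac{1}{18} + \frac{5}{3 w}\right) = \frac{55}{18} + \frac{5}{3 w}$)
$J{\left(n,b \right)} = -1$ ($J{\left(n,b \right)} = \left(-1\right) 1 = -1$)
$s{\left(j \right)} = 244$ ($s{\left(j \right)} = - 2 \left(6 - 128\right) = \left(-2\right) \left(-122\right) = 244$)
$\left(52610 - 124731\right) + s{\left(J{\left(9,4 \right)} \right)} = \left(52610 - 124731\right) + 244 = -72121 + 244 = -71877$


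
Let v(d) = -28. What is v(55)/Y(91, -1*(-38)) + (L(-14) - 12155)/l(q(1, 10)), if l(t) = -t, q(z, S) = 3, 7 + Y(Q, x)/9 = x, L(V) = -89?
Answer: 1138664/279 ≈ 4081.2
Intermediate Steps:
Y(Q, x) = -63 + 9*x
v(55)/Y(91, -1*(-38)) + (L(-14) - 12155)/l(q(1, 10)) = -28/(-63 + 9*(-1*(-38))) + (-89 - 12155)/((-1*3)) = -28/(-63 + 9*38) - 12244/(-3) = -28/(-63 + 342) - 12244*(-⅓) = -28/279 + 12244/3 = 1138664/279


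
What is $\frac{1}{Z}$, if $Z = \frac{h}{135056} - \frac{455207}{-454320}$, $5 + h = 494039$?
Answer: $\frac{3834915120}{17870497717} \approx 0.21459$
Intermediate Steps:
$h = 494034$ ($h = -5 + 494039 = 494034$)
$Z = \frac{17870497717}{3834915120}$ ($Z = \frac{494034}{135056} - \frac{455207}{-454320} = 494034 \cdot \frac{1}{135056} - - \frac{455207}{454320} = \frac{247017}{67528} + \frac{455207}{454320} = \frac{17870497717}{3834915120} \approx 4.6599$)
$\frac{1}{Z} = \frac{1}{\frac{17870497717}{3834915120}} = \frac{3834915120}{17870497717}$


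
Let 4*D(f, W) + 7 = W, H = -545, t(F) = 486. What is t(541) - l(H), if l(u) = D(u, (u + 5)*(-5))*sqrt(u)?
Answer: 486 - 2693*I*sqrt(545)/4 ≈ 486.0 - 15717.0*I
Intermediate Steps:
D(f, W) = -7/4 + W/4
l(u) = sqrt(u)*(-8 - 5*u/4) (l(u) = (-7/4 + ((u + 5)*(-5))/4)*sqrt(u) = (-7/4 + ((5 + u)*(-5))/4)*sqrt(u) = (-7/4 + (-25 - 5*u)/4)*sqrt(u) = (-7/4 + (-25/4 - 5*u/4))*sqrt(u) = (-8 - 5*u/4)*sqrt(u) = sqrt(u)*(-8 - 5*u/4))
t(541) - l(H) = 486 - sqrt(-545)*(-32 - 5*(-545))/4 = 486 - I*sqrt(545)*(-32 + 2725)/4 = 486 - I*sqrt(545)*2693/4 = 486 - 2693*I*sqrt(545)/4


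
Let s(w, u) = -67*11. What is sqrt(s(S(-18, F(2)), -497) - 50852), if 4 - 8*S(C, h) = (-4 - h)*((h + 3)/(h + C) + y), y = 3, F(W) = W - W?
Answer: I*sqrt(51589) ≈ 227.13*I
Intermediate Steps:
F(W) = 0
S(C, h) = 1/2 - (-4 - h)*(3 + (3 + h)/(C + h))/8 (S(C, h) = 1/2 - (-4 - h)*((h + 3)/(h + C) + 3)/8 = 1/2 - (-4 - h)*((3 + h)/(C + h) + 3)/8 = 1/2 - (-4 - h)*(3 + (3 + h)/(C + h))/8)
s(w, u) = -737
sqrt(s(S(-18, F(2)), -497) - 50852) = sqrt(-737 - 50852) = sqrt(-51589) = I*sqrt(51589)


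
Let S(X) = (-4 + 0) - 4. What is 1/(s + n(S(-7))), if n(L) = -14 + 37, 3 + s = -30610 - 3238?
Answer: -1/33828 ≈ -2.9561e-5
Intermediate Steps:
S(X) = -8 (S(X) = -4 - 4 = -8)
s = -33851 (s = -3 + (-30610 - 3238) = -3 - 33848 = -33851)
n(L) = 23
1/(s + n(S(-7))) = 1/(-33851 + 23) = 1/(-33828) = -1/33828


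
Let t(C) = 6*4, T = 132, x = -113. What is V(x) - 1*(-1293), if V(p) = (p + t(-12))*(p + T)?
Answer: -398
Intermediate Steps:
t(C) = 24
V(p) = (24 + p)*(132 + p) (V(p) = (p + 24)*(p + 132) = (24 + p)*(132 + p))
V(x) - 1*(-1293) = (3168 + (-113)² + 156*(-113)) - 1*(-1293) = (3168 + 12769 - 17628) + 1293 = -1691 + 1293 = -398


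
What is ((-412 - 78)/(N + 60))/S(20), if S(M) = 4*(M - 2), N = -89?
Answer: 245/1044 ≈ 0.23467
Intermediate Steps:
S(M) = -8 + 4*M (S(M) = 4*(-2 + M) = -8 + 4*M)
((-412 - 78)/(N + 60))/S(20) = ((-412 - 78)/(-89 + 60))/(-8 + 4*20) = (-490/(-29))/(-8 + 80) = -490*(-1/29)/72 = (490/29)*(1/72) = 245/1044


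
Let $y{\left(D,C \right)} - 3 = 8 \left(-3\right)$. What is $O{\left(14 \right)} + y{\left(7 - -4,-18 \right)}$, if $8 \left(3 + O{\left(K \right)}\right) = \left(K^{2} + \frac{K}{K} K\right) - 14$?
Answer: $\frac{1}{2} \approx 0.5$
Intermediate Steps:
$y{\left(D,C \right)} = -21$ ($y{\left(D,C \right)} = 3 + 8 \left(-3\right) = 3 - 24 = -21$)
$O{\left(K \right)} = - \frac{19}{4} + \frac{K}{8} + \frac{K^{2}}{8}$ ($O{\left(K \right)} = -3 + \frac{\left(K^{2} + \frac{K}{K} K\right) - 14}{8} = -3 + \frac{\left(K^{2} + 1 K\right) - 14}{8} = -3 + \frac{\left(K^{2} + K\right) - 14}{8} = -3 + \frac{\left(K + K^{2}\right) - 14}{8} = -3 + \frac{-14 + K + K^{2}}{8} = -3 + \left(- \frac{7}{4} + \frac{K}{8} + \frac{K^{2}}{8}\right) = - \frac{19}{4} + \frac{K}{8} + \frac{K^{2}}{8}$)
$O{\left(14 \right)} + y{\left(7 - -4,-18 \right)} = \left(- \frac{19}{4} + \frac{1}{8} \cdot 14 + \frac{14^{2}}{8}\right) - 21 = \left(- \frac{19}{4} + \frac{7}{4} + \frac{1}{8} \cdot 196\right) - 21 = \left(- \frac{19}{4} + \frac{7}{4} + \frac{49}{2}\right) - 21 = \frac{43}{2} - 21 = \frac{1}{2}$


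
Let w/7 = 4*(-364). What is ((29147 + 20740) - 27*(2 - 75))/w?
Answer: -25929/5096 ≈ -5.0881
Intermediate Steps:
w = -10192 (w = 7*(4*(-364)) = 7*(-1456) = -10192)
((29147 + 20740) - 27*(2 - 75))/w = ((29147 + 20740) - 27*(2 - 75))/(-10192) = (49887 - 27*(-73))*(-1/10192) = (49887 + 1971)*(-1/10192) = 51858*(-1/10192) = -25929/5096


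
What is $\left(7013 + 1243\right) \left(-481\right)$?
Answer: $-3971136$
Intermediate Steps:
$\left(7013 + 1243\right) \left(-481\right) = 8256 \left(-481\right) = -3971136$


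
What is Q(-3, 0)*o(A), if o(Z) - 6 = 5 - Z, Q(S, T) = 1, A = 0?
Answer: 11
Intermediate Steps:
o(Z) = 11 - Z (o(Z) = 6 + (5 - Z) = 11 - Z)
Q(-3, 0)*o(A) = 1*(11 - 1*0) = 1*(11 + 0) = 1*11 = 11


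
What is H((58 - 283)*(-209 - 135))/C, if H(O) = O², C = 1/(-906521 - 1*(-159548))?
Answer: -4474935969480000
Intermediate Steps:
C = -1/746973 (C = 1/(-906521 + 159548) = 1/(-746973) = -1/746973 ≈ -1.3387e-6)
H((58 - 283)*(-209 - 135))/C = ((58 - 283)*(-209 - 135))²/(-1/746973) = (-225*(-344))²*(-746973) = 77400²*(-746973) = 5990760000*(-746973) = -4474935969480000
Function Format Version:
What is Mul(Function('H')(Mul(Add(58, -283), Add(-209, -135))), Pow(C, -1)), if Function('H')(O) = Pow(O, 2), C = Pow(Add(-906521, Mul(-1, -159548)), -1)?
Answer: -4474935969480000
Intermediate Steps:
C = Rational(-1, 746973) (C = Pow(Add(-906521, 159548), -1) = Pow(-746973, -1) = Rational(-1, 746973) ≈ -1.3387e-6)
Mul(Function('H')(Mul(Add(58, -283), Add(-209, -135))), Pow(C, -1)) = Mul(Pow(Mul(Add(58, -283), Add(-209, -135)), 2), Pow(Rational(-1, 746973), -1)) = Mul(Pow(Mul(-225, -344), 2), -746973) = Mul(Pow(77400, 2), -746973) = Mul(5990760000, -746973) = -4474935969480000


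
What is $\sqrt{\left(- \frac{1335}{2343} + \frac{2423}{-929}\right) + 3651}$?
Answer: $\frac{\sqrt{1920291406298419}}{725549} \approx 60.397$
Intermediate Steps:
$\sqrt{\left(- \frac{1335}{2343} + \frac{2423}{-929}\right) + 3651} = \sqrt{\left(\left(-1335\right) \frac{1}{2343} + 2423 \left(- \frac{1}{929}\right)\right) + 3651} = \sqrt{\left(- \frac{445}{781} - \frac{2423}{929}\right) + 3651} = \sqrt{- \frac{2305768}{725549} + 3651} = \sqrt{\frac{2646673631}{725549}} = \frac{\sqrt{1920291406298419}}{725549}$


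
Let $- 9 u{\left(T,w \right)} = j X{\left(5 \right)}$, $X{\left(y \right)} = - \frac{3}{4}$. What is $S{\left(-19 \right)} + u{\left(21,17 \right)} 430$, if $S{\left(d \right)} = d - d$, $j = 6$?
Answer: $215$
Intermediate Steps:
$S{\left(d \right)} = 0$
$X{\left(y \right)} = - \frac{3}{4}$ ($X{\left(y \right)} = \left(-3\right) \frac{1}{4} = - \frac{3}{4}$)
$u{\left(T,w \right)} = \frac{1}{2}$ ($u{\left(T,w \right)} = - \frac{6 \left(- \frac{3}{4}\right)}{9} = \left(- \frac{1}{9}\right) \left(- \frac{9}{2}\right) = \frac{1}{2}$)
$S{\left(-19 \right)} + u{\left(21,17 \right)} 430 = 0 + \frac{1}{2} \cdot 430 = 0 + 215 = 215$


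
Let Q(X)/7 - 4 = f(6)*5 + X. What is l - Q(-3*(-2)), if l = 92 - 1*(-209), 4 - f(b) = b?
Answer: 301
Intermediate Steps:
f(b) = 4 - b
Q(X) = -42 + 7*X (Q(X) = 28 + 7*((4 - 1*6)*5 + X) = 28 + 7*((4 - 6)*5 + X) = 28 + 7*(-2*5 + X) = 28 + 7*(-10 + X) = 28 + (-70 + 7*X) = -42 + 7*X)
l = 301 (l = 92 + 209 = 301)
l - Q(-3*(-2)) = 301 - (-42 + 7*(-3*(-2))) = 301 - (-42 + 7*6) = 301 - (-42 + 42) = 301 - 1*0 = 301 + 0 = 301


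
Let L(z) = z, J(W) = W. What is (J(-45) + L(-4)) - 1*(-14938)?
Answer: 14889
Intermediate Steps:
(J(-45) + L(-4)) - 1*(-14938) = (-45 - 4) - 1*(-14938) = -49 + 14938 = 14889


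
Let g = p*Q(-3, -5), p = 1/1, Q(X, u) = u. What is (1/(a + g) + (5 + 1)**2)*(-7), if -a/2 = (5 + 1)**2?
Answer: -2771/11 ≈ -251.91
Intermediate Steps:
p = 1
g = -5 (g = 1*(-5) = -5)
a = -72 (a = -2*(5 + 1)**2 = -2*6**2 = -2*36 = -72)
(1/(a + g) + (5 + 1)**2)*(-7) = (1/(-72 - 5) + (5 + 1)**2)*(-7) = (1/(-77) + 6**2)*(-7) = (-1/77 + 36)*(-7) = (2771/77)*(-7) = -2771/11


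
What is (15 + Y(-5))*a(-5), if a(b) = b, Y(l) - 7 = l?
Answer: -85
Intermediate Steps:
Y(l) = 7 + l
(15 + Y(-5))*a(-5) = (15 + (7 - 5))*(-5) = (15 + 2)*(-5) = 17*(-5) = -85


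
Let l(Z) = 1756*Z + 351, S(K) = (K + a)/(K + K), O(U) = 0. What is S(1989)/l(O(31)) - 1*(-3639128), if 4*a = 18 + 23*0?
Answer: 1129163192795/310284 ≈ 3.6391e+6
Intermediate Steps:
a = 9/2 (a = (18 + 23*0)/4 = (18 + 0)/4 = (¼)*18 = 9/2 ≈ 4.5000)
S(K) = (9/2 + K)/(2*K) (S(K) = (K + 9/2)/(K + K) = (9/2 + K)/((2*K)) = (9/2 + K)*(1/(2*K)) = (9/2 + K)/(2*K))
l(Z) = 351 + 1756*Z
S(1989)/l(O(31)) - 1*(-3639128) = ((¼)*(9 + 2*1989)/1989)/(351 + 1756*0) - 1*(-3639128) = ((¼)*(1/1989)*(9 + 3978))/(351 + 0) + 3639128 = ((¼)*(1/1989)*3987)/351 + 3639128 = (443/884)*(1/351) + 3639128 = 443/310284 + 3639128 = 1129163192795/310284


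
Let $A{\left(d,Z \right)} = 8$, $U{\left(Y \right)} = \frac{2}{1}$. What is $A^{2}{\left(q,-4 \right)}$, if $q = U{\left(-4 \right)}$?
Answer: $64$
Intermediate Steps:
$U{\left(Y \right)} = 2$ ($U{\left(Y \right)} = 2 \cdot 1 = 2$)
$q = 2$
$A^{2}{\left(q,-4 \right)} = 8^{2} = 64$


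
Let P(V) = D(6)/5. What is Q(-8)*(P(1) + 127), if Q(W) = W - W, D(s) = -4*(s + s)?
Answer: 0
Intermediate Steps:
D(s) = -8*s
P(V) = -48/5 (P(V) = -8*6/5 = -48*1/5 = -48/5)
Q(W) = 0
Q(-8)*(P(1) + 127) = 0*(-48/5 + 127) = 0*(587/5) = 0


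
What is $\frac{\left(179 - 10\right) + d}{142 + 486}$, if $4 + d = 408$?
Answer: $\frac{573}{628} \approx 0.91242$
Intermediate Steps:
$d = 404$ ($d = -4 + 408 = 404$)
$\frac{\left(179 - 10\right) + d}{142 + 486} = \frac{\left(179 - 10\right) + 404}{142 + 486} = \frac{169 + 404}{628} = 573 \cdot \frac{1}{628} = \frac{573}{628}$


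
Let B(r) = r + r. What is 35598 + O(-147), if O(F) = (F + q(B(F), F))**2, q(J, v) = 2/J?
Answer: 1236229282/21609 ≈ 57209.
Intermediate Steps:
B(r) = 2*r
O(F) = (F + 1/F)**2 (O(F) = (F + 2/((2*F)))**2 = (F + 2*(1/(2*F)))**2 = (F + 1/F)**2)
35598 + O(-147) = 35598 + (1 + (-147)**2)**2/(-147)**2 = 35598 + (1 + 21609)**2/21609 = 35598 + (1/21609)*21610**2 = 35598 + (1/21609)*466992100 = 35598 + 466992100/21609 = 1236229282/21609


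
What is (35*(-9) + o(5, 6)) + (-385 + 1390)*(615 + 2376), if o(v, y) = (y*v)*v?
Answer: 3005790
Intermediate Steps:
o(v, y) = y*v² (o(v, y) = (v*y)*v = y*v²)
(35*(-9) + o(5, 6)) + (-385 + 1390)*(615 + 2376) = (35*(-9) + 6*5²) + (-385 + 1390)*(615 + 2376) = (-315 + 6*25) + 1005*2991 = (-315 + 150) + 3005955 = -165 + 3005955 = 3005790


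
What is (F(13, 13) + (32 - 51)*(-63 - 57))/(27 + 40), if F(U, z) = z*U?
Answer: 2449/67 ≈ 36.552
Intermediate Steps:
F(U, z) = U*z
(F(13, 13) + (32 - 51)*(-63 - 57))/(27 + 40) = (13*13 + (32 - 51)*(-63 - 57))/(27 + 40) = (169 - 19*(-120))/67 = (169 + 2280)*(1/67) = 2449*(1/67) = 2449/67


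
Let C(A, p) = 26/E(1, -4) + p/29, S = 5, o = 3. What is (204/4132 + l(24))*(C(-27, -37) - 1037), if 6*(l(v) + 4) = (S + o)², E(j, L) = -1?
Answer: -214124144/29957 ≈ -7147.7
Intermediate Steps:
l(v) = 20/3 (l(v) = -4 + (5 + 3)²/6 = -4 + (⅙)*8² = -4 + (⅙)*64 = -4 + 32/3 = 20/3)
C(A, p) = -26 + p/29 (C(A, p) = 26/(-1) + p/29 = 26*(-1) + p*(1/29) = -26 + p/29)
(204/4132 + l(24))*(C(-27, -37) - 1037) = (204/4132 + 20/3)*((-26 + (1/29)*(-37)) - 1037) = (204*(1/4132) + 20/3)*((-26 - 37/29) - 1037) = (51/1033 + 20/3)*(-791/29 - 1037) = (20813/3099)*(-30864/29) = -214124144/29957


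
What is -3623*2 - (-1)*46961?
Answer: 39715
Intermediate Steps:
-3623*2 - (-1)*46961 = -1*7246 - 1*(-46961) = -7246 + 46961 = 39715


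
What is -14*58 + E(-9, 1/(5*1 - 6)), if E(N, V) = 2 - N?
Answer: -801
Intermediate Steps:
-14*58 + E(-9, 1/(5*1 - 6)) = -14*58 + (2 - 1*(-9)) = -812 + (2 + 9) = -812 + 11 = -801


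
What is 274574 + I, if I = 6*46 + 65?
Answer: 274915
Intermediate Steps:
I = 341 (I = 276 + 65 = 341)
274574 + I = 274574 + 341 = 274915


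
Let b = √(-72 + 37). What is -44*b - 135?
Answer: -135 - 44*I*√35 ≈ -135.0 - 260.31*I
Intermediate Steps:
b = I*√35 (b = √(-35) = I*√35 ≈ 5.9161*I)
-44*b - 135 = -44*I*√35 - 135 = -135 - 44*I*√35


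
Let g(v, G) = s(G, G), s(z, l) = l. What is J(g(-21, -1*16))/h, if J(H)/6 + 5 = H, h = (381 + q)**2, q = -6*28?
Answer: -14/5041 ≈ -0.0027772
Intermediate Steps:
q = -168
h = 45369 (h = (381 - 168)**2 = 213**2 = 45369)
g(v, G) = G
J(H) = -30 + 6*H
J(g(-21, -1*16))/h = (-30 + 6*(-1*16))/45369 = (-30 + 6*(-16))*(1/45369) = (-30 - 96)*(1/45369) = -126*1/45369 = -14/5041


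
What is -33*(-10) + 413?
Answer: 743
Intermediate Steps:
-33*(-10) + 413 = 330 + 413 = 743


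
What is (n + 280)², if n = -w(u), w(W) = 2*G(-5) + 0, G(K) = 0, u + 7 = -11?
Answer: 78400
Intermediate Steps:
u = -18 (u = -7 - 11 = -18)
w(W) = 0 (w(W) = 2*0 + 0 = 0 + 0 = 0)
n = 0 (n = -1*0 = 0)
(n + 280)² = (0 + 280)² = 280² = 78400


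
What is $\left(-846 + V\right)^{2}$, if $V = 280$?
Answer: $320356$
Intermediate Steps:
$\left(-846 + V\right)^{2} = \left(-846 + 280\right)^{2} = \left(-566\right)^{2} = 320356$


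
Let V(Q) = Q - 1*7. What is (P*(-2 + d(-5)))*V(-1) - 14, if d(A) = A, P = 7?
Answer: 378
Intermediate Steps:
V(Q) = -7 + Q (V(Q) = Q - 7 = -7 + Q)
(P*(-2 + d(-5)))*V(-1) - 14 = (7*(-2 - 5))*(-7 - 1) - 14 = (7*(-7))*(-8) - 14 = -49*(-8) - 14 = 392 - 14 = 378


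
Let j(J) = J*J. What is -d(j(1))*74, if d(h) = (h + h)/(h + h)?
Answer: -74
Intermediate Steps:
j(J) = J²
d(h) = 1 (d(h) = (2*h)/((2*h)) = (2*h)*(1/(2*h)) = 1)
-d(j(1))*74 = -74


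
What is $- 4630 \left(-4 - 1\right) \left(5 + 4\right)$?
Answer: $208350$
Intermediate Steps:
$- 4630 \left(-4 - 1\right) \left(5 + 4\right) = - 4630 \left(\left(-5\right) 9\right) = \left(-4630\right) \left(-45\right) = 208350$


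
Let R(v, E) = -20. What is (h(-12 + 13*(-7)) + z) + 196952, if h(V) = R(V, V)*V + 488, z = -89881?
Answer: 109619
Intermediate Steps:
h(V) = 488 - 20*V (h(V) = -20*V + 488 = 488 - 20*V)
(h(-12 + 13*(-7)) + z) + 196952 = ((488 - 20*(-12 + 13*(-7))) - 89881) + 196952 = ((488 - 20*(-12 - 91)) - 89881) + 196952 = ((488 - 20*(-103)) - 89881) + 196952 = ((488 + 2060) - 89881) + 196952 = (2548 - 89881) + 196952 = -87333 + 196952 = 109619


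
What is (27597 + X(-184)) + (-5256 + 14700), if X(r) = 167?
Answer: 37208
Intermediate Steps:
(27597 + X(-184)) + (-5256 + 14700) = (27597 + 167) + (-5256 + 14700) = 27764 + 9444 = 37208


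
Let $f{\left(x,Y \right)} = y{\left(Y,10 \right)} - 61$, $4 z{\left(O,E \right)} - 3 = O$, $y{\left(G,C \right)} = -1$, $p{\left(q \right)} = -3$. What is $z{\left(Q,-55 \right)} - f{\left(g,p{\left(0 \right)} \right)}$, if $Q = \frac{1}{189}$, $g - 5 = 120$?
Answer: $\frac{11860}{189} \approx 62.751$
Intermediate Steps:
$g = 125$ ($g = 5 + 120 = 125$)
$Q = \frac{1}{189} \approx 0.005291$
$z{\left(O,E \right)} = \frac{3}{4} + \frac{O}{4}$
$f{\left(x,Y \right)} = -62$ ($f{\left(x,Y \right)} = -1 - 61 = -62$)
$z{\left(Q,-55 \right)} - f{\left(g,p{\left(0 \right)} \right)} = \left(\frac{3}{4} + \frac{1}{4} \cdot \frac{1}{189}\right) - -62 = \left(\frac{3}{4} + \frac{1}{756}\right) + 62 = \frac{142}{189} + 62 = \frac{11860}{189}$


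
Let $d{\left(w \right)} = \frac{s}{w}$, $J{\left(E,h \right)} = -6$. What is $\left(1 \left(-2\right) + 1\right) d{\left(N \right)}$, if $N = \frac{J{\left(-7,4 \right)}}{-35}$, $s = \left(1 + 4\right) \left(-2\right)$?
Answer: $\frac{175}{3} \approx 58.333$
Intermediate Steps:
$s = -10$ ($s = 5 \left(-2\right) = -10$)
$N = \frac{6}{35}$ ($N = - \frac{6}{-35} = \left(-6\right) \left(- \frac{1}{35}\right) = \frac{6}{35} \approx 0.17143$)
$d{\left(w \right)} = - \frac{10}{w}$
$\left(1 \left(-2\right) + 1\right) d{\left(N \right)} = \left(1 \left(-2\right) + 1\right) \left(- \frac{10}{\frac{6}{35}}\right) = \left(-2 + 1\right) \left(\left(-10\right) \frac{35}{6}\right) = \left(-1\right) \left(- \frac{175}{3}\right) = \frac{175}{3}$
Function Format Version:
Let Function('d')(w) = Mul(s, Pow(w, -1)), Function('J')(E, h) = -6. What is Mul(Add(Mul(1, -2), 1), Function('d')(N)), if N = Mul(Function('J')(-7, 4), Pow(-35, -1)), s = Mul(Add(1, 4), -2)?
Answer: Rational(175, 3) ≈ 58.333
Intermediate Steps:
s = -10 (s = Mul(5, -2) = -10)
N = Rational(6, 35) (N = Mul(-6, Pow(-35, -1)) = Mul(-6, Rational(-1, 35)) = Rational(6, 35) ≈ 0.17143)
Function('d')(w) = Mul(-10, Pow(w, -1))
Mul(Add(Mul(1, -2), 1), Function('d')(N)) = Mul(Add(Mul(1, -2), 1), Mul(-10, Pow(Rational(6, 35), -1))) = Mul(Add(-2, 1), Mul(-10, Rational(35, 6))) = Mul(-1, Rational(-175, 3)) = Rational(175, 3)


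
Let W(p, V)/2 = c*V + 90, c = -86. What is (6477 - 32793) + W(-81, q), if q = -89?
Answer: -10828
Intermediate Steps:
W(p, V) = 180 - 172*V (W(p, V) = 2*(-86*V + 90) = 2*(90 - 86*V) = 180 - 172*V)
(6477 - 32793) + W(-81, q) = (6477 - 32793) + (180 - 172*(-89)) = -26316 + (180 + 15308) = -26316 + 15488 = -10828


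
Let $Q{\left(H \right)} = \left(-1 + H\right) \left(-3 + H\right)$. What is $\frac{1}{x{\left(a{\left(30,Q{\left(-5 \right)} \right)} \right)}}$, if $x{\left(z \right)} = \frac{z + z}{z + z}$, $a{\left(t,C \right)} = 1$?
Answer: $1$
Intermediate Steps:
$x{\left(z \right)} = 1$ ($x{\left(z \right)} = \frac{2 z}{2 z} = 2 z \frac{1}{2 z} = 1$)
$\frac{1}{x{\left(a{\left(30,Q{\left(-5 \right)} \right)} \right)}} = 1^{-1} = 1$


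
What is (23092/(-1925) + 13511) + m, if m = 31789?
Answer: 87179408/1925 ≈ 45288.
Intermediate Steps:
(23092/(-1925) + 13511) + m = (23092/(-1925) + 13511) + 31789 = (23092*(-1/1925) + 13511) + 31789 = (-23092/1925 + 13511) + 31789 = 25985583/1925 + 31789 = 87179408/1925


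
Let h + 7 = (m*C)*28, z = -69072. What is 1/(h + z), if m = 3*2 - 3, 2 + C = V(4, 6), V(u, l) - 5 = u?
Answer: -1/68491 ≈ -1.4600e-5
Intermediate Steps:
V(u, l) = 5 + u
C = 7 (C = -2 + (5 + 4) = -2 + 9 = 7)
m = 3 (m = 6 - 3 = 3)
h = 581 (h = -7 + (3*7)*28 = -7 + 21*28 = -7 + 588 = 581)
1/(h + z) = 1/(581 - 69072) = 1/(-68491) = -1/68491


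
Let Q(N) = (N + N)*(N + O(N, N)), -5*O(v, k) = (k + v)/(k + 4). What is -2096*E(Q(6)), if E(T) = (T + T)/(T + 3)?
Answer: -2414592/601 ≈ -4017.6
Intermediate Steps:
O(v, k) = -(k + v)/(5*(4 + k)) (O(v, k) = -(k + v)/(5*(k + 4)) = -(k + v)/(5*(4 + k)))
Q(N) = 2*N*(N - 2*N/(5*(4 + N))) (Q(N) = (N + N)*(N + (-N - N)/(5*(4 + N))) = (2*N)*(N + (-2*N)/(5*(4 + N))) = (2*N)*(N - 2*N/(5*(4 + N))) = 2*N*(N - 2*N/(5*(4 + N))))
E(T) = 2*T/(3 + T) (E(T) = (2*T)/(3 + T) = 2*T/(3 + T))
-2096*E(Q(6)) = -4192*6²*(36/5 + 2*6)/(4 + 6)/(3 + 6²*(36/5 + 2*6)/(4 + 6)) = -4192*36*(36/5 + 12)/10/(3 + 36*(36/5 + 12)/10) = -4192*36*(⅒)*(96/5)/(3 + 36*(⅒)*(96/5)) = -4192*1728/(25*(3 + 1728/25)) = -4192*1728/(25*1803/25) = -4192*1728*25/(25*1803) = -2096*1152/601 = -2414592/601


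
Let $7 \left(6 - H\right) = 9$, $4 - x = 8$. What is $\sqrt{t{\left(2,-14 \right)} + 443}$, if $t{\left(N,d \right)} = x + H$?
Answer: $\frac{\sqrt{21742}}{7} \approx 21.065$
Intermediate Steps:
$x = -4$ ($x = 4 - 8 = -4$)
$H = \frac{33}{7}$ ($H = 6 - \frac{9}{7} = \frac{33}{7} \approx 4.7143$)
$t{\left(N,d \right)} = \frac{5}{7}$ ($t{\left(N,d \right)} = -4 + \frac{33}{7} = \frac{5}{7}$)
$\sqrt{t{\left(2,-14 \right)} + 443} = \sqrt{\frac{5}{7} + 443} = \sqrt{\frac{3106}{7}} = \frac{\sqrt{21742}}{7}$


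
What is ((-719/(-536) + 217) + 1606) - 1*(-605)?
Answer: 1302127/536 ≈ 2429.3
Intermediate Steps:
((-719/(-536) + 217) + 1606) - 1*(-605) = ((-719*(-1/536) + 217) + 1606) + 605 = ((719/536 + 217) + 1606) + 605 = (117031/536 + 1606) + 605 = 977847/536 + 605 = 1302127/536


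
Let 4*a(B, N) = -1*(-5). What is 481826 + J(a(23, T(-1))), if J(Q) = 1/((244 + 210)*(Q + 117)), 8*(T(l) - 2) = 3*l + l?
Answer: 51734139448/107371 ≈ 4.8183e+5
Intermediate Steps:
T(l) = 2 + l/2 (T(l) = 2 + (3*l + l)/8 = 2 + (4*l)/8 = 2 + l/2)
a(B, N) = 5/4 (a(B, N) = (-1*(-5))/4 = (¼)*5 = 5/4)
J(Q) = 1/(454*(117 + Q))
481826 + J(a(23, T(-1))) = 481826 + 1/(454*(117 + 5/4)) = 481826 + 1/(454*(473/4)) = 481826 + (1/454)*(4/473) = 481826 + 2/107371 = 51734139448/107371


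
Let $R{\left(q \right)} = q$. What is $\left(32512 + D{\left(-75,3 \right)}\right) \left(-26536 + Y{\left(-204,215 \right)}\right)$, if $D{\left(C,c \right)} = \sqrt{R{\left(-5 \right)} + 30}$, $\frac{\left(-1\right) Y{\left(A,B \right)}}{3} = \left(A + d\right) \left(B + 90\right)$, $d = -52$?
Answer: $6753910968$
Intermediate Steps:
$Y{\left(A,B \right)} = - 3 \left(-52 + A\right) \left(90 + B\right)$ ($Y{\left(A,B \right)} = - 3 \left(A - 52\right) \left(B + 90\right) = - 3 \left(-52 + A\right) \left(90 + B\right)$)
$D{\left(C,c \right)} = 5$ ($D{\left(C,c \right)} = \sqrt{-5 + 30} = \sqrt{25} = 5$)
$\left(32512 + D{\left(-75,3 \right)}\right) \left(-26536 + Y{\left(-204,215 \right)}\right) = \left(32512 + 5\right) \left(-26536 + \left(14040 - -55080 + 156 \cdot 215 - \left(-612\right) 215\right)\right) = 32517 \left(-26536 + \left(14040 + 55080 + 33540 + 131580\right)\right) = 32517 \left(-26536 + 234240\right) = 32517 \cdot 207704 = 6753910968$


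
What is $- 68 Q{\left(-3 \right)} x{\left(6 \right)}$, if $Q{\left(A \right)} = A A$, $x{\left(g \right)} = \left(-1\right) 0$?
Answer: $0$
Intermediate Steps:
$x{\left(g \right)} = 0$
$Q{\left(A \right)} = A^{2}$
$- 68 Q{\left(-3 \right)} x{\left(6 \right)} = - 68 \left(-3\right)^{2} \cdot 0 = \left(-68\right) 9 \cdot 0 = \left(-612\right) 0 = 0$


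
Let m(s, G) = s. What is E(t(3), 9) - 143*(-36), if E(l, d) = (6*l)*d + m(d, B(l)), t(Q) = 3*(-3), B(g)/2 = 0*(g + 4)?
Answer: 4671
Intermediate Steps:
B(g) = 0 (B(g) = 2*(0*(g + 4)) = 2*(0*(4 + g)) = 2*0 = 0)
t(Q) = -9
E(l, d) = d + 6*d*l (E(l, d) = (6*l)*d + d = 6*d*l + d = d + 6*d*l)
E(t(3), 9) - 143*(-36) = 9*(1 + 6*(-9)) - 143*(-36) = 9*(1 - 54) + 5148 = 9*(-53) + 5148 = -477 + 5148 = 4671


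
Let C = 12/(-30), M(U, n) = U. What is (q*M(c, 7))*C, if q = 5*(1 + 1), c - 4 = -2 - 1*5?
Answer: 12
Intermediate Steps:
c = -3 (c = 4 + (-2 - 1*5) = 4 + (-2 - 5) = 4 - 7 = -3)
C = -⅖ (C = 12*(-1/30) = -⅖ ≈ -0.40000)
q = 10 (q = 5*2 = 10)
(q*M(c, 7))*C = (10*(-3))*(-⅖) = -30*(-⅖) = 12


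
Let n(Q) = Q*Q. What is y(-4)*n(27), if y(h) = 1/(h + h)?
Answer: -729/8 ≈ -91.125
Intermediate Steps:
n(Q) = Q²
y(h) = 1/(2*h)
y(-4)*n(27) = ((½)/(-4))*27² = ((½)*(-¼))*729 = -⅛*729 = -729/8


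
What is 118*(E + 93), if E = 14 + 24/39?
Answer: 165082/13 ≈ 12699.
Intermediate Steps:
E = 190/13 (E = 14 + 24*(1/39) = 14 + 8/13 = 190/13 ≈ 14.615)
118*(E + 93) = 118*(190/13 + 93) = 118*(1399/13) = 165082/13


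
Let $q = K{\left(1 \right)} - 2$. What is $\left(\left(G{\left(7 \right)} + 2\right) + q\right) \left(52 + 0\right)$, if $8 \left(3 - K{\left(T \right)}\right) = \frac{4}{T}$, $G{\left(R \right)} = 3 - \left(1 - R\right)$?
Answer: $598$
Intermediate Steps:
$G{\left(R \right)} = 2 + R$ ($G{\left(R \right)} = 3 + \left(-1 + R\right) = 2 + R$)
$K{\left(T \right)} = 3 - \frac{1}{2 T}$ ($K{\left(T \right)} = 3 - \frac{4 \frac{1}{T}}{8} = 3 - \frac{1}{2 T}$)
$q = \frac{1}{2}$ ($q = \left(3 - \frac{1}{2 \cdot 1}\right) - 2 = \left(3 - \frac{1}{2}\right) - 2 = \frac{5}{2} - 2 = \frac{1}{2} \approx 0.5$)
$\left(\left(G{\left(7 \right)} + 2\right) + q\right) \left(52 + 0\right) = \left(\left(\left(2 + 7\right) + 2\right) + \frac{1}{2}\right) \left(52 + 0\right) = \left(\left(9 + 2\right) + \frac{1}{2}\right) 52 = \left(11 + \frac{1}{2}\right) 52 = \frac{23}{2} \cdot 52 = 598$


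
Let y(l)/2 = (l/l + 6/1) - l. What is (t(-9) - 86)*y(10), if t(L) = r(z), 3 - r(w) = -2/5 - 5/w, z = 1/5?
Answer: 1728/5 ≈ 345.60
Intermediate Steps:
z = ⅕ ≈ 0.20000
y(l) = 14 - 2*l (y(l) = 2*((l/l + 6/1) - l) = 2*((1 + 6*1) - l) = 2*((1 + 6) - l) = 2*(7 - l) = 14 - 2*l)
r(w) = 17/5 + 5/w (r(w) = 3 - (-2/5 - 5/w) = 3 - (-2*⅕ - 5/w) = 3 - (-⅖ - 5/w) = 3 + (⅖ + 5/w) = 17/5 + 5/w)
t(L) = 142/5 (t(L) = 17/5 + 5/(⅕) = 17/5 + 5*5 = 17/5 + 25 = 142/5)
(t(-9) - 86)*y(10) = (142/5 - 86)*(14 - 2*10) = -288*(14 - 20)/5 = -288/5*(-6) = 1728/5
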